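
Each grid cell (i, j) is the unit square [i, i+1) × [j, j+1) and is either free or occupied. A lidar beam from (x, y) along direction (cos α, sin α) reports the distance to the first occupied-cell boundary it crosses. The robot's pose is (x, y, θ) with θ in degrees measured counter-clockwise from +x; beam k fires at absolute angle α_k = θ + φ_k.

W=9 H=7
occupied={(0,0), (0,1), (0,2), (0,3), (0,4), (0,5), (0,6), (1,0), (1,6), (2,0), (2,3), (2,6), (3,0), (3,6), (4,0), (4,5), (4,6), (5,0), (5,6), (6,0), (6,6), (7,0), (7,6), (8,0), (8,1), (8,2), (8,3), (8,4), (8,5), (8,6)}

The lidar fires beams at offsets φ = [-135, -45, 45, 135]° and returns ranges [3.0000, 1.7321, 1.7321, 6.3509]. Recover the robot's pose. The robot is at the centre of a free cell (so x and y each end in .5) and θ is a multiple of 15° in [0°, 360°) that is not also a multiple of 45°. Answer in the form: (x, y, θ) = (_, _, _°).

Enumerate (i+0.5, j+0.5, θ) over the 33 free cells and 16 admissible headings. For each, cast all 4 beams and compare to the given ranges.
  (1.5, 5.5, 30°): beam 1 = 1.9319 ≠ 3.0000 ✗
  (5.5, 4.5, 345°): beam 1 = 2.8868 ≠ 3.0000 ✗
  (4.5, 2.5, 105°): beam 2 = 4.0415 ≠ 1.7321 ✗
  (5.5, 3.5, 285°): beam 1 = 5.0000 ≠ 3.0000 ✗
  …
  (6.5, 4.5, 75°): r_1=3.0000, r_2=1.7321, r_3=1.7321, r_4=6.3509 — all match ✓
Only this pose fits every beam.

(x, y, θ) = (6.5, 4.5, 75°)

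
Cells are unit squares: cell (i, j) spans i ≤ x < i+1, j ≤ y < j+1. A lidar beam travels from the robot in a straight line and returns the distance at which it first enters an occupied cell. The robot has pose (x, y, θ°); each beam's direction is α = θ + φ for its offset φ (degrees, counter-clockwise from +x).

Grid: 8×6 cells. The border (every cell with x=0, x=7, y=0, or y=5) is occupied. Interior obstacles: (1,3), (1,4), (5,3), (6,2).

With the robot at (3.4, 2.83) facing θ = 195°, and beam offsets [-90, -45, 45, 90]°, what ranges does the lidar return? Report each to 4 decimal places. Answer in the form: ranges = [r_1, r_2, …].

beam 1: φ=-90°, α=105°
  dir = (cos 105°, sin 105°) = (-0.2588, 0.9659); from cell (3,2)
  next x-line at t=1.5455, next y-line at t=0.1760; Δt_x=3.8637, Δt_y=1.0353
    y: enter (3,3) at t=0.1760
    y: enter (3,4) at t=1.2113
    x: enter (2,4) at t=1.5455
    y: enter (2,5) at t=2.2465 ← occupied
  → r_1 = 2.2465
beam 2: φ=-45°, α=150°
  dir = (cos 150°, sin 150°) = (-0.8660, 0.5000); from cell (3,2)
  next x-line at t=0.4619, next y-line at t=0.3400; Δt_x=1.1547, Δt_y=2.0000
    y: enter (3,3) at t=0.3400
    x: enter (2,3) at t=0.4619
    x: enter (1,3) at t=1.6166 ← occupied
  → r_2 = 1.6166
beam 3: φ=45°, α=240°
  dir = (cos 240°, sin 240°) = (-0.5000, -0.8660); from cell (3,2)
  next x-line at t=0.8000, next y-line at t=0.9584; Δt_x=2.0000, Δt_y=1.1547
    x: enter (2,2) at t=0.8000
    y: enter (2,1) at t=0.9584
    y: enter (2,0) at t=2.1131 ← occupied
  → r_3 = 2.1131
beam 4: φ=90°, α=285°
  dir = (cos 285°, sin 285°) = (0.2588, -0.9659); from cell (3,2)
  next x-line at t=2.3182, next y-line at t=0.8593; Δt_x=3.8637, Δt_y=1.0353
    y: enter (3,1) at t=0.8593
    y: enter (3,0) at t=1.8946 ← occupied
  → r_4 = 1.8946

ranges = [2.2465, 1.6166, 2.1131, 1.8946]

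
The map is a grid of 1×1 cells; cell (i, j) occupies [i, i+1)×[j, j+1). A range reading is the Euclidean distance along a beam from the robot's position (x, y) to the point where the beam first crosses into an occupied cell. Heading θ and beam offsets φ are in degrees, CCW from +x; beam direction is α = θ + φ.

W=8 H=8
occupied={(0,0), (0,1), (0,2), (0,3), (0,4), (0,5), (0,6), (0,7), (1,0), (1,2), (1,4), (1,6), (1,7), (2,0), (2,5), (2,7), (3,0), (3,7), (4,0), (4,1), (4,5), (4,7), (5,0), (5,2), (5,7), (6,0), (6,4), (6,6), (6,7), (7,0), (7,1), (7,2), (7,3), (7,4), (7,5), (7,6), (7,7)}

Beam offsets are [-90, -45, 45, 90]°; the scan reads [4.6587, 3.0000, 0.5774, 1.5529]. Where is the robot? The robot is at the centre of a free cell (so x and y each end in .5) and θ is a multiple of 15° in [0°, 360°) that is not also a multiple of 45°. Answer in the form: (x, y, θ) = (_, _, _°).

(x, y, θ) = (3.5, 5.5, 345°)

Candidates: 27 free-cell centres × 16 headings = 432 poses. Raycast each; keep the one whose scan matches to 4 dp.
  (5.5, 3.5, 15°): beam 1 = 0.5176 ≠ 4.6587 ✗
  (1.5, 5.5, 240°): beam 1 = 0.5774 ≠ 4.6587 ✗
  (4.5, 6.5, 330°): beam 1 = 0.5774 ≠ 4.6587 ✗
  (2.5, 1.5, 165°): beam 1 = 5.6940 ≠ 4.6587 ✗
  …
  (3.5, 5.5, 345°): r_1=4.6587, r_2=3.0000, r_3=0.5774, r_4=1.5529 — all match ✓
No second candidate reproduces the full scan.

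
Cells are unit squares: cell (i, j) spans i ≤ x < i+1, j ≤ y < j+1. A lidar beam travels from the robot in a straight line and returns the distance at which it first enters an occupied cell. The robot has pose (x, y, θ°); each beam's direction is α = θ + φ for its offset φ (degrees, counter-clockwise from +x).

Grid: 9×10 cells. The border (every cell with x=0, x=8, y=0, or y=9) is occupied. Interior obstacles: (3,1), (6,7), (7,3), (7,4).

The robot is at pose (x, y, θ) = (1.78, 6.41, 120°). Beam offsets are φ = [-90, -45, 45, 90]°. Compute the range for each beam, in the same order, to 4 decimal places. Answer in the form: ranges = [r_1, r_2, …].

beam 1: φ=-90°, α=30°
  dir = (cos 30°, sin 30°) = (0.8660, 0.5000); from cell (1,6)
  next x-line at t=0.2540, next y-line at t=1.1800; Δt_x=1.1547, Δt_y=2.0000
    x: enter (2,6) at t=0.2540
    y: enter (2,7) at t=1.1800
    x: enter (3,7) at t=1.4087
    x: enter (4,7) at t=2.5634
    y: enter (4,8) at t=3.1800
    x: enter (5,8) at t=3.7181
    x: enter (6,8) at t=4.8728
    y: enter (6,9) at t=5.1800 ← occupied
  → r_1 = 5.1800
beam 2: φ=-45°, α=75°
  dir = (cos 75°, sin 75°) = (0.2588, 0.9659); from cell (1,6)
  next x-line at t=0.8500, next y-line at t=0.6108; Δt_x=3.8637, Δt_y=1.0353
    y: enter (1,7) at t=0.6108
    x: enter (2,7) at t=0.8500
    y: enter (2,8) at t=1.6461
    y: enter (2,9) at t=2.6814 ← occupied
  → r_2 = 2.6814
beam 3: φ=45°, α=165°
  dir = (cos 165°, sin 165°) = (-0.9659, 0.2588); from cell (1,6)
  next x-line at t=0.8075, next y-line at t=2.2796; Δt_x=1.0353, Δt_y=3.8637
    x: enter (0,6) at t=0.8075 ← occupied
  → r_3 = 0.8075
beam 4: φ=90°, α=210°
  dir = (cos 210°, sin 210°) = (-0.8660, -0.5000); from cell (1,6)
  next x-line at t=0.9007, next y-line at t=0.8200; Δt_x=1.1547, Δt_y=2.0000
    y: enter (1,5) at t=0.8200
    x: enter (0,5) at t=0.9007 ← occupied
  → r_4 = 0.9007

ranges = [5.1800, 2.6814, 0.8075, 0.9007]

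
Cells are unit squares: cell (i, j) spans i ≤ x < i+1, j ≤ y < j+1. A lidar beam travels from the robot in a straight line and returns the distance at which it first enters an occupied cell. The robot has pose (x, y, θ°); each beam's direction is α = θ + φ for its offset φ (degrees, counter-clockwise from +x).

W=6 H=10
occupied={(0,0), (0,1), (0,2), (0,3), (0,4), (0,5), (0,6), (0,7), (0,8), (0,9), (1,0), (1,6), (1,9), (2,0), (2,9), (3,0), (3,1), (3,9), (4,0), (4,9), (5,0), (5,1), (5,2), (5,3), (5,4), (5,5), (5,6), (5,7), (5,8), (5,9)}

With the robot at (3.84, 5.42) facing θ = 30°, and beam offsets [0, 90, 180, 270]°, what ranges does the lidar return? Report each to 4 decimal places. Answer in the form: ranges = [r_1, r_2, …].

ranges = [1.3395, 4.1338, 3.2793, 2.3200]

beam 1: φ=0°, α=30°
  direction (0.8660, 0.5000); cell (3,5); t to first gridline: x 0.1848, y 1.1600 (then +1.1547 / +2.0000)
    (4,5) via x @ 0.1848
    (4,6) via y @ 1.1600
    (5,6) via x @ 1.3395  # hit
  → r_1 = 1.3395
beam 2: φ=90°, α=120°
  direction (-0.5000, 0.8660); cell (3,5); t to first gridline: x 1.6800, y 0.6697 (then +2.0000 / +1.1547)
    (3,6) via y @ 0.6697
    (2,6) via x @ 1.6800
    (2,7) via y @ 1.8244
    (2,8) via y @ 2.9791
    (1,8) via x @ 3.6800
    (1,9) via y @ 4.1338  # hit
  → r_2 = 4.1338
beam 3: φ=180°, α=210°
  direction (-0.8660, -0.5000); cell (3,5); t to first gridline: x 0.9699, y 0.8400 (then +1.1547 / +2.0000)
    (3,4) via y @ 0.8400
    (2,4) via x @ 0.9699
    (1,4) via x @ 2.1246
    (1,3) via y @ 2.8400
    (0,3) via x @ 3.2793  # hit
  → r_3 = 3.2793
beam 4: φ=270°, α=300°
  direction (0.5000, -0.8660); cell (3,5); t to first gridline: x 0.3200, y 0.4850 (then +2.0000 / +1.1547)
    (4,5) via x @ 0.3200
    (4,4) via y @ 0.4850
    (4,3) via y @ 1.6397
    (5,3) via x @ 2.3200  # hit
  → r_4 = 2.3200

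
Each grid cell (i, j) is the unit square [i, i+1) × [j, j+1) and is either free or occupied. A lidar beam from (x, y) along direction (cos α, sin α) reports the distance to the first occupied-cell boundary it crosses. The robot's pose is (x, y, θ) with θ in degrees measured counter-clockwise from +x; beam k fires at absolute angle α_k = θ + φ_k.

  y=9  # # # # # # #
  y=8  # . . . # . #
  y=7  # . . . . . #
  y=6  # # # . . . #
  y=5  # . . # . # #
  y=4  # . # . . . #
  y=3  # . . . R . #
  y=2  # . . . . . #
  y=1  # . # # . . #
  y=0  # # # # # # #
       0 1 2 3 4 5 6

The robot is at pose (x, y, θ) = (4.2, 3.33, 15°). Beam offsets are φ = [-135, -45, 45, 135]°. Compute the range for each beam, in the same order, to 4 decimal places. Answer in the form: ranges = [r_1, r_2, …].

ranges = [1.5358, 2.0785, 1.9283, 1.3856]

beam 1: φ=-135°, α=240°
  direction (-0.5000, -0.8660); cell (4,3); t to first gridline: x 0.4000, y 0.3811 (then +2.0000 / +1.1547)
    (4,2) via y @ 0.3811
    (3,2) via x @ 0.4000
    (3,1) via y @ 1.5358  # hit
  → r_1 = 1.5358
beam 2: φ=-45°, α=330°
  direction (0.8660, -0.5000); cell (4,3); t to first gridline: x 0.9238, y 0.6600 (then +1.1547 / +2.0000)
    (4,2) via y @ 0.6600
    (5,2) via x @ 0.9238
    (6,2) via x @ 2.0785  # hit
  → r_2 = 2.0785
beam 3: φ=45°, α=60°
  direction (0.5000, 0.8660); cell (4,3); t to first gridline: x 1.6000, y 0.7736 (then +2.0000 / +1.1547)
    (4,4) via y @ 0.7736
    (5,4) via x @ 1.6000
    (5,5) via y @ 1.9283  # hit
  → r_3 = 1.9283
beam 4: φ=135°, α=150°
  direction (-0.8660, 0.5000); cell (4,3); t to first gridline: x 0.2309, y 1.3400 (then +1.1547 / +2.0000)
    (3,3) via x @ 0.2309
    (3,4) via y @ 1.3400
    (2,4) via x @ 1.3856  # hit
  → r_4 = 1.3856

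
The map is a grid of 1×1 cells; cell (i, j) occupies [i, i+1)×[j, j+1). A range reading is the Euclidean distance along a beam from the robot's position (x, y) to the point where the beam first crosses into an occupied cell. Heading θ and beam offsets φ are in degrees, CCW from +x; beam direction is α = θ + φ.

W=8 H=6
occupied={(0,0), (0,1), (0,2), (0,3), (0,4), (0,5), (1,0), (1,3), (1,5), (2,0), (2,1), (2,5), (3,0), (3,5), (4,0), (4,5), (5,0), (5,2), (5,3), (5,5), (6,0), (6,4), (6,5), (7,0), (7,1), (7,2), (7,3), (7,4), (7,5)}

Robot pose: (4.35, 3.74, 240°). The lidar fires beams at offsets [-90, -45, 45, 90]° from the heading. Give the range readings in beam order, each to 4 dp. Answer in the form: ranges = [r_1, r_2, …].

beam 1: φ=-90°, α=150°
  dir = (cos 150°, sin 150°) = (-0.8660, 0.5000); from cell (4,3)
  next x-line at t=0.4041, next y-line at t=0.5200; Δt_x=1.1547, Δt_y=2.0000
    x: enter (3,3) at t=0.4041
    y: enter (3,4) at t=0.5200
    x: enter (2,4) at t=1.5588
    y: enter (2,5) at t=2.5200 ← occupied
  → r_1 = 2.5200
beam 2: φ=-45°, α=195°
  dir = (cos 195°, sin 195°) = (-0.9659, -0.2588); from cell (4,3)
  next x-line at t=0.3623, next y-line at t=2.8591; Δt_x=1.0353, Δt_y=3.8637
    x: enter (3,3) at t=0.3623
    x: enter (2,3) at t=1.3976
    x: enter (1,3) at t=2.4329 ← occupied
  → r_2 = 2.4329
beam 3: φ=45°, α=285°
  dir = (cos 285°, sin 285°) = (0.2588, -0.9659); from cell (4,3)
  next x-line at t=2.5114, next y-line at t=0.7661; Δt_x=3.8637, Δt_y=1.0353
    y: enter (4,2) at t=0.7661
    y: enter (4,1) at t=1.8014
    x: enter (5,1) at t=2.5114
    y: enter (5,0) at t=2.8367 ← occupied
  → r_3 = 2.8367
beam 4: φ=90°, α=330°
  dir = (cos 330°, sin 330°) = (0.8660, -0.5000); from cell (4,3)
  next x-line at t=0.7506, next y-line at t=1.4800; Δt_x=1.1547, Δt_y=2.0000
    x: enter (5,3) at t=0.7506 ← occupied
  → r_4 = 0.7506

ranges = [2.5200, 2.4329, 2.8367, 0.7506]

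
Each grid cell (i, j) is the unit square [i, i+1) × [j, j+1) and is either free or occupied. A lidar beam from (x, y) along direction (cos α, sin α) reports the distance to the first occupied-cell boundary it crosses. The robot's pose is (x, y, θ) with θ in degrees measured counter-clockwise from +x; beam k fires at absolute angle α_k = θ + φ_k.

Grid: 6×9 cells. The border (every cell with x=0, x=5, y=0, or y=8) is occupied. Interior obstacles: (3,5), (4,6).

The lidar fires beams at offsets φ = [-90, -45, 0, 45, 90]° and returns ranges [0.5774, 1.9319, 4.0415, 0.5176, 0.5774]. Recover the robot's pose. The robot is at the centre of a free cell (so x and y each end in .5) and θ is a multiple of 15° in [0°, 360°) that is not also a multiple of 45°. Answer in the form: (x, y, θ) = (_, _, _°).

(x, y, θ) = (4.5, 7.5, 210°)

Enumerate (i+0.5, j+0.5, θ) over the 26 free cells and 16 admissible headings. For each, cast all 5 beams and compare to the given ranges.
  (1.5, 1.5, 345°): beam 1 = 0.5176 ≠ 0.5774 ✗
  (2.5, 2.5, 330°): beam 1 = 1.7321 ≠ 0.5774 ✗
  (1.5, 2.5, 165°): beam 1 = 5.6940 ≠ 0.5774 ✗
  (1.5, 6.5, 330°): beam 1 = 1.0000 ≠ 0.5774 ✗
  (4.5, 5.5, 60°): beam 2 = 0.5176 ≠ 1.9319 ✗
  …
  (4.5, 7.5, 210°): r_1=0.5774, r_2=1.9319, r_3=4.0415, r_4=0.5176, r_5=0.5774 — all match ✓
Unique over the lattice → pose = (4.5, 7.5, 210°).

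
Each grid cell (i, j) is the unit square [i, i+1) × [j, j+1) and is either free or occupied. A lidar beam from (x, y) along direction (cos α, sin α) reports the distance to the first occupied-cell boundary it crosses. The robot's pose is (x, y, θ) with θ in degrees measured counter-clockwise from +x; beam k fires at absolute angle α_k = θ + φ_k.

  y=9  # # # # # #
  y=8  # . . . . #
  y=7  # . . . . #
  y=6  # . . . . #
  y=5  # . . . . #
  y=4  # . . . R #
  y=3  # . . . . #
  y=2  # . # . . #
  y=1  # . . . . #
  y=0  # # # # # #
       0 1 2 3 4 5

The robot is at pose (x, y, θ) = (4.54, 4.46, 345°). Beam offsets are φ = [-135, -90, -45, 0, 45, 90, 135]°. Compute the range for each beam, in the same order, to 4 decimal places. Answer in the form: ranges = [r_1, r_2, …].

ranges = [2.9200, 3.5821, 0.9200, 0.4762, 0.5312, 1.7773, 5.2423]

beam 1: φ=-135°, α=210°
  direction (-0.8660, -0.5000); cell (4,4); t to first gridline: x 0.6235, y 0.9200 (then +1.1547 / +2.0000)
    (3,4) via x @ 0.6235
    (3,3) via y @ 0.9200
    (2,3) via x @ 1.7782
    (2,2) via y @ 2.9200  # hit
  → r_1 = 2.9200
beam 2: φ=-90°, α=255°
  direction (-0.2588, -0.9659); cell (4,4); t to first gridline: x 2.0864, y 0.4762 (then +3.8637 / +1.0353)
    (4,3) via y @ 0.4762
    (4,2) via y @ 1.5115
    (3,2) via x @ 2.0864
    (3,1) via y @ 2.5468
    (3,0) via y @ 3.5821  # hit
  → r_2 = 3.5821
beam 3: φ=-45°, α=300°
  direction (0.5000, -0.8660); cell (4,4); t to first gridline: x 0.9200, y 0.5312 (then +2.0000 / +1.1547)
    (4,3) via y @ 0.5312
    (5,3) via x @ 0.9200  # hit
  → r_3 = 0.9200
beam 4: φ=0°, α=345°
  direction (0.9659, -0.2588); cell (4,4); t to first gridline: x 0.4762, y 1.7773 (then +1.0353 / +3.8637)
    (5,4) via x @ 0.4762  # hit
  → r_4 = 0.4762
beam 5: φ=45°, α=30°
  direction (0.8660, 0.5000); cell (4,4); t to first gridline: x 0.5312, y 1.0800 (then +1.1547 / +2.0000)
    (5,4) via x @ 0.5312  # hit
  → r_5 = 0.5312
beam 6: φ=90°, α=75°
  direction (0.2588, 0.9659); cell (4,4); t to first gridline: x 1.7773, y 0.5590 (then +3.8637 / +1.0353)
    (4,5) via y @ 0.5590
    (4,6) via y @ 1.5943
    (5,6) via x @ 1.7773  # hit
  → r_6 = 1.7773
beam 7: φ=135°, α=120°
  direction (-0.5000, 0.8660); cell (4,4); t to first gridline: x 1.0800, y 0.6235 (then +2.0000 / +1.1547)
    (4,5) via y @ 0.6235
    (3,5) via x @ 1.0800
    (3,6) via y @ 1.7782
    (3,7) via y @ 2.9329
    (2,7) via x @ 3.0800
    (2,8) via y @ 4.0876
    (1,8) via x @ 5.0800
    (1,9) via y @ 5.2423  # hit
  → r_7 = 5.2423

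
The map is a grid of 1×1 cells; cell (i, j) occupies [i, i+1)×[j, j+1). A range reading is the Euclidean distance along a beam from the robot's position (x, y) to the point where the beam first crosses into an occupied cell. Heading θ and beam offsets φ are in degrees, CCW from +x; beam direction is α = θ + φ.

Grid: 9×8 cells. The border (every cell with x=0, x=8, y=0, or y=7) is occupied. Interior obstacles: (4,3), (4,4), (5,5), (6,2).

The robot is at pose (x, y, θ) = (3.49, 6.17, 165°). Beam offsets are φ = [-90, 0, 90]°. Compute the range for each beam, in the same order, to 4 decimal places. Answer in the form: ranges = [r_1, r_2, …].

beam 1: φ=-90°, α=75°
  d=(0.2588,0.9659)  start (3,6)  tX=1.9705 tY=0.8593  stride 1/|dx|=3.8637 1/|dy|=1.0353
    cross y-line → (3,7), t=0.8593 (wall)
  → r_1 = 0.8593
beam 2: φ=0°, α=165°
  d=(-0.9659,0.2588)  start (3,6)  tX=0.5073 tY=3.2069  stride 1/|dx|=1.0353 1/|dy|=3.8637
    cross x-line → (2,6), t=0.5073
    cross x-line → (1,6), t=1.5426
    cross x-line → (0,6), t=2.5778 (wall)
  → r_2 = 2.5778
beam 3: φ=90°, α=255°
  d=(-0.2588,-0.9659)  start (3,6)  tX=1.8932 tY=0.1760  stride 1/|dx|=3.8637 1/|dy|=1.0353
    cross y-line → (3,5), t=0.1760
    cross y-line → (3,4), t=1.2113
    cross x-line → (2,4), t=1.8932
    cross y-line → (2,3), t=2.2465
    cross y-line → (2,2), t=3.2818
    cross y-line → (2,1), t=4.3171
    cross y-line → (2,0), t=5.3524 (wall)
  → r_3 = 5.3524

ranges = [0.8593, 2.5778, 5.3524]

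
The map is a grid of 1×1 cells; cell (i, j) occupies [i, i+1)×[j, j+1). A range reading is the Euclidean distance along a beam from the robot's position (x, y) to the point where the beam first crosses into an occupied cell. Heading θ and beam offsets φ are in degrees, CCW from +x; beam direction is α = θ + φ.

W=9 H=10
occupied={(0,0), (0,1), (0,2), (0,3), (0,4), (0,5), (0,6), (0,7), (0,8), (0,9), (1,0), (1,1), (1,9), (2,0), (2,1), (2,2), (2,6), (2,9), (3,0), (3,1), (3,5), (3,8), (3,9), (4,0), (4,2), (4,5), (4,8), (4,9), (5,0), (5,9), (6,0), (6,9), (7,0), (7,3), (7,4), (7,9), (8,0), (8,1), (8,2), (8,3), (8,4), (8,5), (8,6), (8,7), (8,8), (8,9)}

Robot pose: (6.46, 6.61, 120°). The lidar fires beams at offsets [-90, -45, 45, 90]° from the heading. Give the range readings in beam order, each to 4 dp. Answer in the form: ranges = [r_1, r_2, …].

beam 1: φ=-90°, α=30°
  cosα=0.8660 sinα=0.5000 | (6,6) | tMaxX 0.6235 tMaxY 0.7800 | tΔX 1.1547 tΔY 2.0000
    t=0.6235 [x] (7,6)
    t=0.7800 [y] (7,7)
    t=1.7782 [x] (8,7) — stop
  → r_1 = 1.7782
beam 2: φ=-45°, α=75°
  cosα=0.2588 sinα=0.9659 | (6,6) | tMaxX 2.0864 tMaxY 0.4038 | tΔX 3.8637 tΔY 1.0353
    t=0.4038 [y] (6,7)
    t=1.4390 [y] (6,8)
    t=2.0864 [x] (7,8)
    t=2.4743 [y] (7,9) — stop
  → r_2 = 2.4743
beam 3: φ=45°, α=165°
  cosα=-0.9659 sinα=0.2588 | (6,6) | tMaxX 0.4762 tMaxY 1.5068 | tΔX 1.0353 tΔY 3.8637
    t=0.4762 [x] (5,6)
    t=1.5068 [y] (5,7)
    t=1.5115 [x] (4,7)
    t=2.5468 [x] (3,7)
    t=3.5821 [x] (2,7)
    t=4.6173 [x] (1,7)
    t=5.3705 [y] (1,8)
    t=5.6526 [x] (0,8) — stop
  → r_3 = 5.6526
beam 4: φ=90°, α=210°
  cosα=-0.8660 sinα=-0.5000 | (6,6) | tMaxX 0.5312 tMaxY 1.2200 | tΔX 1.1547 tΔY 2.0000
    t=0.5312 [x] (5,6)
    t=1.2200 [y] (5,5)
    t=1.6859 [x] (4,5) — stop
  → r_4 = 1.6859

ranges = [1.7782, 2.4743, 5.6526, 1.6859]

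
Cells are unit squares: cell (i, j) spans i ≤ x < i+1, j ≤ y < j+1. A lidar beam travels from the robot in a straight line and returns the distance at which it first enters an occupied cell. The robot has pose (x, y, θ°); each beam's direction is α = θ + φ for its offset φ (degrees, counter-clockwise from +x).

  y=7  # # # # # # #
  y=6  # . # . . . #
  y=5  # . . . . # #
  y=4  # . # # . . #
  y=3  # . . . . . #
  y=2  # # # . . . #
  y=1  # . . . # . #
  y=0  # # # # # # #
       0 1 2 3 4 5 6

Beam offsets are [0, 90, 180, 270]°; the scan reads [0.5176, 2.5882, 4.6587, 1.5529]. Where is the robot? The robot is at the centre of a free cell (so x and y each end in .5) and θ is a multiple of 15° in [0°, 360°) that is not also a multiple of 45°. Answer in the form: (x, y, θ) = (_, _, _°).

(x, y, θ) = (1.5, 5.5, 195°)

Enumerate (i+0.5, j+0.5, θ) over the 23 free cells and 16 admissible headings. For each, cast all 4 beams and compare to the given ranges.
  (1.5, 5.5, 255°): beam 1 = 1.9319 ≠ 0.5176 ✗
  (5.5, 3.5, 300°): beam 1 = 1.0000 ≠ 0.5176 ✗
  (2.5, 3.5, 195°): beam 1 = 1.5529 ≠ 0.5176 ✗
  (1.5, 4.5, 330°): beam 1 = 0.5774 ≠ 0.5176 ✗
  (4.5, 4.5, 105°): beam 1 = 2.5882 ≠ 0.5176 ✗
  …
  (1.5, 5.5, 195°): r_1=0.5176, r_2=2.5882, r_3=4.6587, r_4=1.5529 — all match ✓
No second candidate reproduces the full scan.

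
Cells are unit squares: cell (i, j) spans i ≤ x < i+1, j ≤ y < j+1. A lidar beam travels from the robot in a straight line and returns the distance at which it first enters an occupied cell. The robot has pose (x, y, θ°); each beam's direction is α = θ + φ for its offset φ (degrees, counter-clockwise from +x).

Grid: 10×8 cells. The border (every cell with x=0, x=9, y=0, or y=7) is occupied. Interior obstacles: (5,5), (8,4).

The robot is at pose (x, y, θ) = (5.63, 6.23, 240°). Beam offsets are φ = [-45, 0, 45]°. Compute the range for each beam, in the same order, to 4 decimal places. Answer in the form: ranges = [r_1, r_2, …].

beam 1: φ=-45°, α=195°
  d=(-0.9659,-0.2588)  start (5,6)  tX=0.6522 tY=0.8887  stride 1/|dx|=1.0353 1/|dy|=3.8637
    cross x-line → (4,6), t=0.6522
    cross y-line → (4,5), t=0.8887
    cross x-line → (3,5), t=1.6875
    cross x-line → (2,5), t=2.7228
    cross x-line → (1,5), t=3.7581
    cross y-line → (1,4), t=4.7524
    cross x-line → (0,4), t=4.7933 (wall)
  → r_1 = 4.7933
beam 2: φ=0°, α=240°
  d=(-0.5000,-0.8660)  start (5,6)  tX=1.2600 tY=0.2656  stride 1/|dx|=2.0000 1/|dy|=1.1547
    cross y-line → (5,5), t=0.2656 (wall)
  → r_2 = 0.2656
beam 3: φ=45°, α=285°
  d=(0.2588,-0.9659)  start (5,6)  tX=1.4296 tY=0.2381  stride 1/|dx|=3.8637 1/|dy|=1.0353
    cross y-line → (5,5), t=0.2381 (wall)
  → r_3 = 0.2381

ranges = [4.7933, 0.2656, 0.2381]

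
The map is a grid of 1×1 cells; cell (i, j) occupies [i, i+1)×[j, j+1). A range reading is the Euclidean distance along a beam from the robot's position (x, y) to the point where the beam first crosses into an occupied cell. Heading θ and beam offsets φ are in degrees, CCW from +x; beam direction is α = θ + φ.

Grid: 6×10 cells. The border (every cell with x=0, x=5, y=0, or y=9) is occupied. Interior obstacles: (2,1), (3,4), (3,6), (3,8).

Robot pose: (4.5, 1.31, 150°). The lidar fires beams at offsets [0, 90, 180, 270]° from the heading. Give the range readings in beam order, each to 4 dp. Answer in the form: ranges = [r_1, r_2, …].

beam 1: φ=0°, α=150°
  dir = (cos 150°, sin 150°) = (-0.8660, 0.5000); from cell (4,1)
  next x-line at t=0.5774, next y-line at t=1.3800; Δt_x=1.1547, Δt_y=2.0000
    x: enter (3,1) at t=0.5774
    y: enter (3,2) at t=1.3800
    x: enter (2,2) at t=1.7321
    x: enter (1,2) at t=2.8868
    y: enter (1,3) at t=3.3800
    x: enter (0,3) at t=4.0415 ← occupied
  → r_1 = 4.0415
beam 2: φ=90°, α=240°
  dir = (cos 240°, sin 240°) = (-0.5000, -0.8660); from cell (4,1)
  next x-line at t=1.0000, next y-line at t=0.3580; Δt_x=2.0000, Δt_y=1.1547
    y: enter (4,0) at t=0.3580 ← occupied
  → r_2 = 0.3580
beam 3: φ=180°, α=330°
  dir = (cos 330°, sin 330°) = (0.8660, -0.5000); from cell (4,1)
  next x-line at t=0.5774, next y-line at t=0.6200; Δt_x=1.1547, Δt_y=2.0000
    x: enter (5,1) at t=0.5774 ← occupied
  → r_3 = 0.5774
beam 4: φ=270°, α=60°
  dir = (cos 60°, sin 60°) = (0.5000, 0.8660); from cell (4,1)
  next x-line at t=1.0000, next y-line at t=0.7967; Δt_x=2.0000, Δt_y=1.1547
    y: enter (4,2) at t=0.7967
    x: enter (5,2) at t=1.0000 ← occupied
  → r_4 = 1.0000

ranges = [4.0415, 0.3580, 0.5774, 1.0000]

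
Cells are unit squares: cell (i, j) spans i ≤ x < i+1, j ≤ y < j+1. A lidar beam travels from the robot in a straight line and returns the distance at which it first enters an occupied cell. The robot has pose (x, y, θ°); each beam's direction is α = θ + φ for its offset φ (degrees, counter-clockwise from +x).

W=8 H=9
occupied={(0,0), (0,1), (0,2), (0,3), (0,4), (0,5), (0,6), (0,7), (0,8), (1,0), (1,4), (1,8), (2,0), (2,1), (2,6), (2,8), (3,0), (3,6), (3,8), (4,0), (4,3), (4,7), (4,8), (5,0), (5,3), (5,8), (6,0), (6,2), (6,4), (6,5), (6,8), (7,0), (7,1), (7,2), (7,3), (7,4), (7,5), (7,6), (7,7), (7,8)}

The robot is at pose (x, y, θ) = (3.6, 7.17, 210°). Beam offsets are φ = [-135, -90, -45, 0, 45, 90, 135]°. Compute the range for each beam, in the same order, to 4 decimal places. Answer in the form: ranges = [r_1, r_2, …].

ranges = [0.8593, 0.9584, 2.6917, 0.3400, 0.1760, 0.1963, 0.4141]

beam 1: φ=-135°, α=75°
  d=(0.2588,0.9659)  start (3,7)  tX=1.5455 tY=0.8593  stride 1/|dx|=3.8637 1/|dy|=1.0353
    cross y-line → (3,8), t=0.8593 (wall)
  → r_1 = 0.8593
beam 2: φ=-90°, α=120°
  d=(-0.5000,0.8660)  start (3,7)  tX=1.2000 tY=0.9584  stride 1/|dx|=2.0000 1/|dy|=1.1547
    cross y-line → (3,8), t=0.9584 (wall)
  → r_2 = 0.9584
beam 3: φ=-45°, α=165°
  d=(-0.9659,0.2588)  start (3,7)  tX=0.6212 tY=3.2069  stride 1/|dx|=1.0353 1/|dy|=3.8637
    cross x-line → (2,7), t=0.6212
    cross x-line → (1,7), t=1.6564
    cross x-line → (0,7), t=2.6917 (wall)
  → r_3 = 2.6917
beam 4: φ=0°, α=210°
  d=(-0.8660,-0.5000)  start (3,7)  tX=0.6928 tY=0.3400  stride 1/|dx|=1.1547 1/|dy|=2.0000
    cross y-line → (3,6), t=0.3400 (wall)
  → r_4 = 0.3400
beam 5: φ=45°, α=255°
  d=(-0.2588,-0.9659)  start (3,7)  tX=2.3182 tY=0.1760  stride 1/|dx|=3.8637 1/|dy|=1.0353
    cross y-line → (3,6), t=0.1760 (wall)
  → r_5 = 0.1760
beam 6: φ=90°, α=300°
  d=(0.5000,-0.8660)  start (3,7)  tX=0.8000 tY=0.1963  stride 1/|dx|=2.0000 1/|dy|=1.1547
    cross y-line → (3,6), t=0.1963 (wall)
  → r_6 = 0.1963
beam 7: φ=135°, α=345°
  d=(0.9659,-0.2588)  start (3,7)  tX=0.4141 tY=0.6568  stride 1/|dx|=1.0353 1/|dy|=3.8637
    cross x-line → (4,7), t=0.4141 (wall)
  → r_7 = 0.4141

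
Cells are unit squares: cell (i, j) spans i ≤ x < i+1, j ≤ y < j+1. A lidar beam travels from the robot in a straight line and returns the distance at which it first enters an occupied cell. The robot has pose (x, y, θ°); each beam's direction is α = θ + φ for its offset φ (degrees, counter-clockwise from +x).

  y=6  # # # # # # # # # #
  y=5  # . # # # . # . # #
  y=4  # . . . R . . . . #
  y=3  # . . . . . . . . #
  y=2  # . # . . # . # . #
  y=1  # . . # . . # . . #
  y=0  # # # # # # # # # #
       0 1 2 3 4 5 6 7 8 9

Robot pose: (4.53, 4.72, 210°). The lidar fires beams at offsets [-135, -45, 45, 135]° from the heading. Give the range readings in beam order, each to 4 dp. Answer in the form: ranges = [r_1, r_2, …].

ranges = [0.2899, 1.0818, 2.8160, 4.6277]

beam 1: φ=-135°, α=75°
  direction (0.2588, 0.9659); cell (4,4); t to first gridline: x 1.8159, y 0.2899 (then +3.8637 / +1.0353)
    (4,5) via y @ 0.2899  # hit
  → r_1 = 0.2899
beam 2: φ=-45°, α=165°
  direction (-0.9659, 0.2588); cell (4,4); t to first gridline: x 0.5487, y 1.0818 (then +1.0353 / +3.8637)
    (3,4) via x @ 0.5487
    (3,5) via y @ 1.0818  # hit
  → r_2 = 1.0818
beam 3: φ=45°, α=255°
  direction (-0.2588, -0.9659); cell (4,4); t to first gridline: x 2.0478, y 0.7454 (then +3.8637 / +1.0353)
    (4,3) via y @ 0.7454
    (4,2) via y @ 1.7807
    (3,2) via x @ 2.0478
    (3,1) via y @ 2.8160  # hit
  → r_3 = 2.8160
beam 4: φ=135°, α=345°
  direction (0.9659, -0.2588); cell (4,4); t to first gridline: x 0.4866, y 2.7819 (then +1.0353 / +3.8637)
    (5,4) via x @ 0.4866
    (6,4) via x @ 1.5219
    (7,4) via x @ 2.5571
    (7,3) via y @ 2.7819
    (8,3) via x @ 3.5924
    (9,3) via x @ 4.6277  # hit
  → r_4 = 4.6277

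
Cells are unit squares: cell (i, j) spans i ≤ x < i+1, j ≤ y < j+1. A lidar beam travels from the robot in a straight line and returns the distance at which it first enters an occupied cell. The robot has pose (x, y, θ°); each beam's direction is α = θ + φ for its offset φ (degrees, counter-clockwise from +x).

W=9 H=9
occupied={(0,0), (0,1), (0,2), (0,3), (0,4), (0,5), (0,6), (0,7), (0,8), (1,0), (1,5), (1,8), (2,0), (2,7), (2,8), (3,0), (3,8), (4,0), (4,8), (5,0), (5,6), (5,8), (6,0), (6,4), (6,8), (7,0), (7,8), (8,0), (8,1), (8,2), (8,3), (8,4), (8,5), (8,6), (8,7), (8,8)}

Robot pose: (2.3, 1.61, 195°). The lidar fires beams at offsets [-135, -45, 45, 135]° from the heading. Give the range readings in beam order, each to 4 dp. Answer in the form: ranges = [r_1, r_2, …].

ranges = [5.4000, 1.5011, 0.7044, 1.2200]

beam 1: φ=-135°, α=60°
  cosα=0.5000 sinα=0.8660 | (2,1) | tMaxX 1.4000 tMaxY 0.4503 | tΔX 2.0000 tΔY 1.1547
    t=0.4503 [y] (2,2)
    t=1.4000 [x] (3,2)
    t=1.6050 [y] (3,3)
    t=2.7597 [y] (3,4)
    t=3.4000 [x] (4,4)
    t=3.9144 [y] (4,5)
    t=5.0691 [y] (4,6)
    t=5.4000 [x] (5,6) — stop
  → r_1 = 5.4000
beam 2: φ=-45°, α=150°
  cosα=-0.8660 sinα=0.5000 | (2,1) | tMaxX 0.3464 tMaxY 0.7800 | tΔX 1.1547 tΔY 2.0000
    t=0.3464 [x] (1,1)
    t=0.7800 [y] (1,2)
    t=1.5011 [x] (0,2) — stop
  → r_2 = 1.5011
beam 3: φ=45°, α=240°
  cosα=-0.5000 sinα=-0.8660 | (2,1) | tMaxX 0.6000 tMaxY 0.7044 | tΔX 2.0000 tΔY 1.1547
    t=0.6000 [x] (1,1)
    t=0.7044 [y] (1,0) — stop
  → r_3 = 0.7044
beam 4: φ=135°, α=330°
  cosα=0.8660 sinα=-0.5000 | (2,1) | tMaxX 0.8083 tMaxY 1.2200 | tΔX 1.1547 tΔY 2.0000
    t=0.8083 [x] (3,1)
    t=1.2200 [y] (3,0) — stop
  → r_4 = 1.2200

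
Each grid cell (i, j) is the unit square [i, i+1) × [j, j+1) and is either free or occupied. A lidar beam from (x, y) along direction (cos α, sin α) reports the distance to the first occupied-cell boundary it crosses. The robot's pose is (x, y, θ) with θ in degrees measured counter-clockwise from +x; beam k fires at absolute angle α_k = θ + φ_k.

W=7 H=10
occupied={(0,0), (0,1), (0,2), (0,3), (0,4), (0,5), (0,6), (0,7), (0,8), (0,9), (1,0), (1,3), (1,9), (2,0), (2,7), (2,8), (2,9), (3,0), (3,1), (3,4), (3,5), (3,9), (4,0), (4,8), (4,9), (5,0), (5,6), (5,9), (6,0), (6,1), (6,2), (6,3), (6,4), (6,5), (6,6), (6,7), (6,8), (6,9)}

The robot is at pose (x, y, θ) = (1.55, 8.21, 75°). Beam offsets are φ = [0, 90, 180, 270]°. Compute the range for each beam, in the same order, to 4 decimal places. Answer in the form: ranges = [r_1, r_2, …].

beam 1: φ=0°, α=75°
  cosα=0.2588 sinα=0.9659 | (1,8) | tMaxX 1.7387 tMaxY 0.8179 | tΔX 3.8637 tΔY 1.0353
    t=0.8179 [y] (1,9) — stop
  → r_1 = 0.8179
beam 2: φ=90°, α=165°
  cosα=-0.9659 sinα=0.2588 | (1,8) | tMaxX 0.5694 tMaxY 3.0523 | tΔX 1.0353 tΔY 3.8637
    t=0.5694 [x] (0,8) — stop
  → r_2 = 0.5694
beam 3: φ=180°, α=255°
  cosα=-0.2588 sinα=-0.9659 | (1,8) | tMaxX 2.1250 tMaxY 0.2174 | tΔX 3.8637 tΔY 1.0353
    t=0.2174 [y] (1,7)
    t=1.2527 [y] (1,6)
    t=2.1250 [x] (0,6) — stop
  → r_3 = 2.1250
beam 4: φ=270°, α=345°
  cosα=0.9659 sinα=-0.2588 | (1,8) | tMaxX 0.4659 tMaxY 0.8114 | tΔX 1.0353 tΔY 3.8637
    t=0.4659 [x] (2,8) — stop
  → r_4 = 0.4659

ranges = [0.8179, 0.5694, 2.1250, 0.4659]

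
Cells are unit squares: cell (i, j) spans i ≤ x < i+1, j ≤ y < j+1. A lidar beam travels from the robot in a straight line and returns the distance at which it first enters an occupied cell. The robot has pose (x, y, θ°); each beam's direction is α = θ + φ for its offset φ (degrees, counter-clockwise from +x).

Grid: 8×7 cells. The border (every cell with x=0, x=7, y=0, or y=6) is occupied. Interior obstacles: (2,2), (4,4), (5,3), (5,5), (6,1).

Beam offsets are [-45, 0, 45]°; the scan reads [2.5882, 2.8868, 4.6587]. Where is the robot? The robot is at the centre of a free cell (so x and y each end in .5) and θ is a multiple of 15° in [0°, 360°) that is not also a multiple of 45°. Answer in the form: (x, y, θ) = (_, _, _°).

(x, y, θ) = (3.5, 5.5, 240°)

Enumerate (i+0.5, j+0.5, θ) over the 25 free cells and 16 admissible headings. For each, cast all 3 beams and compare to the given ranges.
  (4.5, 5.5, 150°): beam 1 = 0.5176 ≠ 2.5882 ✗
  (5.5, 2.5, 60°): beam 1 = 1.5529 ≠ 2.5882 ✗
  (3.5, 2.5, 75°): beam 1 = 1.7321 ≠ 2.5882 ✗
  (4.5, 1.5, 195°): beam 1 = 1.7321 ≠ 2.5882 ✗
  …
  (3.5, 5.5, 240°): r_1=2.5882, r_2=2.8868, r_3=4.6587 — all match ✓
Unique over the lattice → pose = (3.5, 5.5, 240°).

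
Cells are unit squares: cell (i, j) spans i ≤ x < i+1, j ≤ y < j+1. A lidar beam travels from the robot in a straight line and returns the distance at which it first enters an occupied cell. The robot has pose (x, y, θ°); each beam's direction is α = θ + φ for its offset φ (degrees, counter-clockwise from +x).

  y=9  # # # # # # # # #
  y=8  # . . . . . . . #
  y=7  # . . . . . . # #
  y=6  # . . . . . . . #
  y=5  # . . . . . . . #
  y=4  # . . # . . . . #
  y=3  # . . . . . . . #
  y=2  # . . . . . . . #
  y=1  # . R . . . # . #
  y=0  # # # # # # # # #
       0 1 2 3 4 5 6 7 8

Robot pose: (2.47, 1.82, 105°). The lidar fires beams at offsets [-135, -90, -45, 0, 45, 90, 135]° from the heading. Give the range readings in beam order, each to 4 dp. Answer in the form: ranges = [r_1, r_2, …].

beam 1: φ=-135°, α=330°
  d=(0.8660,-0.5000)  start (2,1)  tX=0.6120 tY=1.6400  stride 1/|dx|=1.1547 1/|dy|=2.0000
    cross x-line → (3,1), t=0.6120
    cross y-line → (3,0), t=1.6400 (wall)
  → r_1 = 1.6400
beam 2: φ=-90°, α=15°
  d=(0.9659,0.2588)  start (2,1)  tX=0.5487 tY=0.6955  stride 1/|dx|=1.0353 1/|dy|=3.8637
    cross x-line → (3,1), t=0.5487
    cross y-line → (3,2), t=0.6955
    cross x-line → (4,2), t=1.5840
    cross x-line → (5,2), t=2.6192
    cross x-line → (6,2), t=3.6545
    cross y-line → (6,3), t=4.5592
    cross x-line → (7,3), t=4.6898
    cross x-line → (8,3), t=5.7251 (wall)
  → r_2 = 5.7251
beam 3: φ=-45°, α=60°
  d=(0.5000,0.8660)  start (2,1)  tX=1.0600 tY=0.2078  stride 1/|dx|=2.0000 1/|dy|=1.1547
    cross y-line → (2,2), t=0.2078
    cross x-line → (3,2), t=1.0600
    cross y-line → (3,3), t=1.3625
    cross y-line → (3,4), t=2.5172 (wall)
  → r_3 = 2.5172
beam 4: φ=0°, α=105°
  d=(-0.2588,0.9659)  start (2,1)  tX=1.8159 tY=0.1863  stride 1/|dx|=3.8637 1/|dy|=1.0353
    cross y-line → (2,2), t=0.1863
    cross y-line → (2,3), t=1.2216
    cross x-line → (1,3), t=1.8159
    cross y-line → (1,4), t=2.2569
    cross y-line → (1,5), t=3.2922
    cross y-line → (1,6), t=4.3275
    cross y-line → (1,7), t=5.3627
    cross x-line → (0,7), t=5.6796 (wall)
  → r_4 = 5.6796
beam 5: φ=45°, α=150°
  d=(-0.8660,0.5000)  start (2,1)  tX=0.5427 tY=0.3600  stride 1/|dx|=1.1547 1/|dy|=2.0000
    cross y-line → (2,2), t=0.3600
    cross x-line → (1,2), t=0.5427
    cross x-line → (0,2), t=1.6974 (wall)
  → r_5 = 1.6974
beam 6: φ=90°, α=195°
  d=(-0.9659,-0.2588)  start (2,1)  tX=0.4866 tY=3.1682  stride 1/|dx|=1.0353 1/|dy|=3.8637
    cross x-line → (1,1), t=0.4866
    cross x-line → (0,1), t=1.5219 (wall)
  → r_6 = 1.5219
beam 7: φ=135°, α=240°
  d=(-0.5000,-0.8660)  start (2,1)  tX=0.9400 tY=0.9469  stride 1/|dx|=2.0000 1/|dy|=1.1547
    cross x-line → (1,1), t=0.9400
    cross y-line → (1,0), t=0.9469 (wall)
  → r_7 = 0.9469

ranges = [1.6400, 5.7251, 2.5172, 5.6796, 1.6974, 1.5219, 0.9469]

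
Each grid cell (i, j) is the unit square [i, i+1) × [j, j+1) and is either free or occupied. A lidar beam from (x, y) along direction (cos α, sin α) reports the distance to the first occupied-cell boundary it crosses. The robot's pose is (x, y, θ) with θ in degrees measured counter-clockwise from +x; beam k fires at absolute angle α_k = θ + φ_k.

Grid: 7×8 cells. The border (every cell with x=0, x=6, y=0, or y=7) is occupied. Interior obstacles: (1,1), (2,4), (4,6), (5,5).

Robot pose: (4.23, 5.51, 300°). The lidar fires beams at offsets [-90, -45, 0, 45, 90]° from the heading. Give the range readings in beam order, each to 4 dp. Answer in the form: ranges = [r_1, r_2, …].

ranges = [1.4203, 4.6691, 3.5400, 0.7972, 0.8891]

beam 1: φ=-90°, α=210°
  d=(-0.8660,-0.5000)  start (4,5)  tX=0.2656 tY=1.0200  stride 1/|dx|=1.1547 1/|dy|=2.0000
    cross x-line → (3,5), t=0.2656
    cross y-line → (3,4), t=1.0200
    cross x-line → (2,4), t=1.4203 (wall)
  → r_1 = 1.4203
beam 2: φ=-45°, α=255°
  d=(-0.2588,-0.9659)  start (4,5)  tX=0.8887 tY=0.5280  stride 1/|dx|=3.8637 1/|dy|=1.0353
    cross y-line → (4,4), t=0.5280
    cross x-line → (3,4), t=0.8887
    cross y-line → (3,3), t=1.5633
    cross y-line → (3,2), t=2.5985
    cross y-line → (3,1), t=3.6338
    cross y-line → (3,0), t=4.6691 (wall)
  → r_2 = 4.6691
beam 3: φ=0°, α=300°
  d=(0.5000,-0.8660)  start (4,5)  tX=1.5400 tY=0.5889  stride 1/|dx|=2.0000 1/|dy|=1.1547
    cross y-line → (4,4), t=0.5889
    cross x-line → (5,4), t=1.5400
    cross y-line → (5,3), t=1.7436
    cross y-line → (5,2), t=2.8983
    cross x-line → (6,2), t=3.5400 (wall)
  → r_3 = 3.5400
beam 4: φ=45°, α=345°
  d=(0.9659,-0.2588)  start (4,5)  tX=0.7972 tY=1.9705  stride 1/|dx|=1.0353 1/|dy|=3.8637
    cross x-line → (5,5), t=0.7972 (wall)
  → r_4 = 0.7972
beam 5: φ=90°, α=30°
  d=(0.8660,0.5000)  start (4,5)  tX=0.8891 tY=0.9800  stride 1/|dx|=1.1547 1/|dy|=2.0000
    cross x-line → (5,5), t=0.8891 (wall)
  → r_5 = 0.8891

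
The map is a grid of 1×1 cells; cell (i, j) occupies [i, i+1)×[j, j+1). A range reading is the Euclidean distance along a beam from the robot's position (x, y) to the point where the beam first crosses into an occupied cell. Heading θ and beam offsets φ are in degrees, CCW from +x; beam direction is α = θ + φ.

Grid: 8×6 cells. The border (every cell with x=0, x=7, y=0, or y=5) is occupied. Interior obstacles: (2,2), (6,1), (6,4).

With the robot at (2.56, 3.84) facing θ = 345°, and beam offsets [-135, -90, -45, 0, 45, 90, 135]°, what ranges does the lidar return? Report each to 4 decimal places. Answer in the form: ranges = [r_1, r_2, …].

ranges = [1.8013, 0.8696, 3.2793, 4.5966, 2.3200, 1.2009, 1.3395]

beam 1: φ=-135°, α=210°
  cosα=-0.8660 sinα=-0.5000 | (2,3) | tMaxX 0.6466 tMaxY 1.6800 | tΔX 1.1547 tΔY 2.0000
    t=0.6466 [x] (1,3)
    t=1.6800 [y] (1,2)
    t=1.8013 [x] (0,2) — stop
  → r_1 = 1.8013
beam 2: φ=-90°, α=255°
  cosα=-0.2588 sinα=-0.9659 | (2,3) | tMaxX 2.1637 tMaxY 0.8696 | tΔX 3.8637 tΔY 1.0353
    t=0.8696 [y] (2,2) — stop
  → r_2 = 0.8696
beam 3: φ=-45°, α=300°
  cosα=0.5000 sinα=-0.8660 | (2,3) | tMaxX 0.8800 tMaxY 0.9699 | tΔX 2.0000 tΔY 1.1547
    t=0.8800 [x] (3,3)
    t=0.9699 [y] (3,2)
    t=2.1246 [y] (3,1)
    t=2.8800 [x] (4,1)
    t=3.2793 [y] (4,0) — stop
  → r_3 = 3.2793
beam 4: φ=0°, α=345°
  cosα=0.9659 sinα=-0.2588 | (2,3) | tMaxX 0.4555 tMaxY 3.2455 | tΔX 1.0353 tΔY 3.8637
    t=0.4555 [x] (3,3)
    t=1.4908 [x] (4,3)
    t=2.5261 [x] (5,3)
    t=3.2455 [y] (5,2)
    t=3.5614 [x] (6,2)
    t=4.5966 [x] (7,2) — stop
  → r_4 = 4.5966
beam 5: φ=45°, α=30°
  cosα=0.8660 sinα=0.5000 | (2,3) | tMaxX 0.5081 tMaxY 0.3200 | tΔX 1.1547 tΔY 2.0000
    t=0.3200 [y] (2,4)
    t=0.5081 [x] (3,4)
    t=1.6628 [x] (4,4)
    t=2.3200 [y] (4,5) — stop
  → r_5 = 2.3200
beam 6: φ=90°, α=75°
  cosα=0.2588 sinα=0.9659 | (2,3) | tMaxX 1.7000 tMaxY 0.1656 | tΔX 3.8637 tΔY 1.0353
    t=0.1656 [y] (2,4)
    t=1.2009 [y] (2,5) — stop
  → r_6 = 1.2009
beam 7: φ=135°, α=120°
  cosα=-0.5000 sinα=0.8660 | (2,3) | tMaxX 1.1200 tMaxY 0.1848 | tΔX 2.0000 tΔY 1.1547
    t=0.1848 [y] (2,4)
    t=1.1200 [x] (1,4)
    t=1.3395 [y] (1,5) — stop
  → r_7 = 1.3395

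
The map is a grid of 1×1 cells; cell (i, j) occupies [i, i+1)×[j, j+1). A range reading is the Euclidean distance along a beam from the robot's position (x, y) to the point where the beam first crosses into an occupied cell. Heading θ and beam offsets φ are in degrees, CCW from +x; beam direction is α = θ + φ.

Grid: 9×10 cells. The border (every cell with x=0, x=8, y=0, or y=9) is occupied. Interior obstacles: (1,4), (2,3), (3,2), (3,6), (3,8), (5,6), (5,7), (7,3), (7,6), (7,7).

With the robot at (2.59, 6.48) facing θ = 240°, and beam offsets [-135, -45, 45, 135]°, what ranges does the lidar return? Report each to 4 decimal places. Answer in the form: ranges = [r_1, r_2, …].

ranges = [2.6089, 1.6461, 3.6028, 0.4245]

beam 1: φ=-135°, α=105°
  d=(-0.2588,0.9659)  start (2,6)  tX=2.2796 tY=0.5383  stride 1/|dx|=3.8637 1/|dy|=1.0353
    cross y-line → (2,7), t=0.5383
    cross y-line → (2,8), t=1.5736
    cross x-line → (1,8), t=2.2796
    cross y-line → (1,9), t=2.6089 (wall)
  → r_1 = 2.6089
beam 2: φ=-45°, α=195°
  d=(-0.9659,-0.2588)  start (2,6)  tX=0.6108 tY=1.8546  stride 1/|dx|=1.0353 1/|dy|=3.8637
    cross x-line → (1,6), t=0.6108
    cross x-line → (0,6), t=1.6461 (wall)
  → r_2 = 1.6461
beam 3: φ=45°, α=285°
  d=(0.2588,-0.9659)  start (2,6)  tX=1.5841 tY=0.4969  stride 1/|dx|=3.8637 1/|dy|=1.0353
    cross y-line → (2,5), t=0.4969
    cross y-line → (2,4), t=1.5322
    cross x-line → (3,4), t=1.5841
    cross y-line → (3,3), t=2.5675
    cross y-line → (3,2), t=3.6028 (wall)
  → r_3 = 3.6028
beam 4: φ=135°, α=15°
  d=(0.9659,0.2588)  start (2,6)  tX=0.4245 tY=2.0091  stride 1/|dx|=1.0353 1/|dy|=3.8637
    cross x-line → (3,6), t=0.4245 (wall)
  → r_4 = 0.4245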